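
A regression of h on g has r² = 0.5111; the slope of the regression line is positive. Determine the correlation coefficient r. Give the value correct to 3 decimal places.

|r| = √0.5111 = 0.715
The association is positive, so r = 0.715.

0.715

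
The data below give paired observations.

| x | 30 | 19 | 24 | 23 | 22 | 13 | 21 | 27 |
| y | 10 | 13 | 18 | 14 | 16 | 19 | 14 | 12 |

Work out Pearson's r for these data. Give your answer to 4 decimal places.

-0.7144

n = 8, Σx = 179, Σy = 116, Σx² = 4189, Σy² = 1746, Σxy = 2518
nΣxy − ΣxΣy = 20144 − 20764 = -620
nΣx² − (Σx)² = 33512 − 32041 = 1471; nΣy² − (Σy)² = 13968 − 13456 = 512
r = -620 / √(1471 × 512) = -620 / 867.8433 ≈ -0.7144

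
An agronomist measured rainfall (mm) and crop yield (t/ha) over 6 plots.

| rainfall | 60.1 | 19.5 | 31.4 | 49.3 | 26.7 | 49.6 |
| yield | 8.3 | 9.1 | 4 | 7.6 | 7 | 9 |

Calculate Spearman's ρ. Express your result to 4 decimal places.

Rank rainfall: 6, 1, 3, 4, 2, 5
Rank yield: 4, 6, 1, 3, 2, 5
d = rank(rainfall) − rank(yield): 2, -5, 2, 1, 0, 0; Σd² = 34
ρ = 1 − 6Σd² / [n(n²−1)] = 1 − 6×34 / (6×35) = 1 − 204/210 ≈ 0.0286

0.0286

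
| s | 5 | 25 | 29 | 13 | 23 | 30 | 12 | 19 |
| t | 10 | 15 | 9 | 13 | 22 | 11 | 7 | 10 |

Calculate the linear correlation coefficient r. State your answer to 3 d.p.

n = 8, Σs = 156, Σt = 97, Σs² = 3594, Σt² = 1329, Σst = 1965
nΣst − ΣsΣt = 15720 − 15132 = 588
nΣs² − (Σs)² = 28752 − 24336 = 4416; nΣt² − (Σt)² = 10632 − 9409 = 1223
r = 588 / √(4416 × 1223) = 588 / 2323.9552 ≈ 0.253

0.253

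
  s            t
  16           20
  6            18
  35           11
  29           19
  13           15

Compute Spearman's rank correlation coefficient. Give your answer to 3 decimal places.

Rank s: 3, 1, 5, 4, 2
Rank t: 5, 3, 1, 4, 2
d = rank(s) − rank(t): -2, -2, 4, 0, 0; Σd² = 24
ρ = 1 − 6Σd² / [n(n²−1)] = 1 − 6×24 / (5×24) = 1 − 144/120 ≈ -0.200

-0.200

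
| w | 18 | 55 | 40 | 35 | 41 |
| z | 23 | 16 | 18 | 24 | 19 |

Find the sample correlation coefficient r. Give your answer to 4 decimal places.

n = 5, Σw = 189, Σz = 100, Σw² = 7855, Σz² = 2046, Σwz = 3633
nΣwz − ΣwΣz = 18165 − 18900 = -735
nΣw² − (Σw)² = 39275 − 35721 = 3554; nΣz² − (Σz)² = 10230 − 10000 = 230
r = -735 / √(3554 × 230) = -735 / 904.1128 ≈ -0.8130

-0.8130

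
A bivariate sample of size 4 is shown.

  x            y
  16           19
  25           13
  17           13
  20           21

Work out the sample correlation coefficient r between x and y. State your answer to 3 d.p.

-0.340

n = 4, Σx = 78, Σy = 66, Σx² = 1570, Σy² = 1140, Σxy = 1270
nΣxy − ΣxΣy = 5080 − 5148 = -68
nΣx² − (Σx)² = 6280 − 6084 = 196; nΣy² − (Σy)² = 4560 − 4356 = 204
r = -68 / √(196 × 204) = -68 / 199.9600 ≈ -0.340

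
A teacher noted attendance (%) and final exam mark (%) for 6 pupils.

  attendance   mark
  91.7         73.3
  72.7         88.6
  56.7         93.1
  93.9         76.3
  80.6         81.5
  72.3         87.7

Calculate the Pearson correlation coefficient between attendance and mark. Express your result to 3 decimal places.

n = 6, Σx = 467.9, Σy = 500.5, Σx² = 37449.93, Σy² = 42045.69, Σxy = 38515.78
nΣxy − ΣxΣy = 231094.68 − 234183.95 = -3089.27
nΣx² − (Σx)² = 224699.58 − 218930.41 = 5769.17; nΣy² − (Σy)² = 252274.14 − 250500.25 = 1773.89
r = -3089.27 / √(5769.17 × 1773.89) = -3089.27 / 3199.0425 ≈ -0.966

-0.966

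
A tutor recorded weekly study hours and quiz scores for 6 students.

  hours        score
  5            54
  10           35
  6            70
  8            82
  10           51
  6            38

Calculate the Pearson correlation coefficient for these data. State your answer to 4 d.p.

-0.2076

n = 6, Σx = 45, Σy = 330, Σx² = 361, Σy² = 19810, Σxy = 2434
nΣxy − ΣxΣy = 14604 − 14850 = -246
nΣx² − (Σx)² = 2166 − 2025 = 141; nΣy² − (Σy)² = 118860 − 108900 = 9960
r = -246 / √(141 × 9960) = -246 / 1185.0570 ≈ -0.2076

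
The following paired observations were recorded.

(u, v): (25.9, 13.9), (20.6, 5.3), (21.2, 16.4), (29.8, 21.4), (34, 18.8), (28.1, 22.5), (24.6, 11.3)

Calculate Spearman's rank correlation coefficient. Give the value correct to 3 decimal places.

0.750

Rank u: 4, 1, 2, 6, 7, 5, 3
Rank v: 3, 1, 4, 6, 5, 7, 2
d = rank(u) − rank(v): 1, 0, -2, 0, 2, -2, 1; Σd² = 14
ρ = 1 − 6Σd² / [n(n²−1)] = 1 − 6×14 / (7×48) = 1 − 84/336 ≈ 0.750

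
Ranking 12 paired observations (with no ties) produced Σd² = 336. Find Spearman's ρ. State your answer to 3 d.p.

-0.175

ρ = 1 − 6Σd² / [n(n²−1)] = 1 − 6×336 / (12×143)
  = 1 − 2016/1716 = 1 − 1.1748 ≈ -0.175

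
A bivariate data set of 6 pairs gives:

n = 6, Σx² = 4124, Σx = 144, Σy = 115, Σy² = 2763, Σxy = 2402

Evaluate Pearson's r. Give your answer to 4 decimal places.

-0.5859

r = (nΣxy − ΣxΣy) / √[(nΣx² − (Σx)²)(nΣy² − (Σy)²)]
Numerator: 6×2402 − 144×115 = -2148
Denominator: √[(24744 − 20736)(16578 − 13225)] = √[4008 × 3353] = 3665.9002
r = -2148 / 3665.9002 ≈ -0.5859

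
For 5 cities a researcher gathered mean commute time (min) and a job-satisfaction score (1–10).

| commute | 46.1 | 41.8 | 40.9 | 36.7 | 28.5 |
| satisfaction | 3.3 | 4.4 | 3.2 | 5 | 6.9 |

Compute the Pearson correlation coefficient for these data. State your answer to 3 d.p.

-0.934

n = 5, Σx = 194, Σy = 22.8, Σx² = 7704.4, Σy² = 113.1, Σxy = 847.08
nΣxy − ΣxΣy = 4235.4 − 4423.2 = -187.8
nΣx² − (Σx)² = 38522 − 37636 = 886; nΣy² − (Σy)² = 565.5 − 519.84 = 45.66
r = -187.8 / √(886 × 45.66) = -187.8 / 201.1337 ≈ -0.934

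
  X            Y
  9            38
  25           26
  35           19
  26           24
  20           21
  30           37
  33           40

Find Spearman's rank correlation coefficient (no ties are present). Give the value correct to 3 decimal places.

-0.143

Rank X: 1, 3, 7, 4, 2, 5, 6
Rank Y: 6, 4, 1, 3, 2, 5, 7
d = rank(X) − rank(Y): -5, -1, 6, 1, 0, 0, -1; Σd² = 64
ρ = 1 − 6Σd² / [n(n²−1)] = 1 − 6×64 / (7×48) = 1 − 384/336 ≈ -0.143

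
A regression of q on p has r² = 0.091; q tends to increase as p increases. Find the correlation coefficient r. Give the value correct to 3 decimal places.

|r| = √0.091 = 0.302
The association is positive, so r = 0.302.

0.302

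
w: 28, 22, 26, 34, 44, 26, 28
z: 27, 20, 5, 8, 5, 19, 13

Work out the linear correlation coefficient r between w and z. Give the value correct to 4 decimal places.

n = 7, Σw = 208, Σz = 97, Σw² = 6496, Σz² = 1773, Σwz = 2676
nΣwz − ΣwΣz = 18732 − 20176 = -1444
nΣw² − (Σw)² = 45472 − 43264 = 2208; nΣz² − (Σz)² = 12411 − 9409 = 3002
r = -1444 / √(2208 × 3002) = -1444 / 2574.5710 ≈ -0.5609

-0.5609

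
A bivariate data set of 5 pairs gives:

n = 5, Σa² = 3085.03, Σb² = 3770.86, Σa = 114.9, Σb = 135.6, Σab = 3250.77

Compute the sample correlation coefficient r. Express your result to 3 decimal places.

0.661

r = (nΣab − ΣaΣb) / √[(nΣa² − (Σa)²)(nΣb² − (Σb)²)]
Numerator: 5×3250.77 − 114.9×135.6 = 673.41
Denominator: √[(15425.15 − 13202.01)(18854.3 − 18387.36)] = √[2223.14 × 466.94] = 1018.8587
r = 673.41 / 1018.8587 ≈ 0.661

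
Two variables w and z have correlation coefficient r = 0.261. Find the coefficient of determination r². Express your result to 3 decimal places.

r² = (0.261)² = 0.068

0.068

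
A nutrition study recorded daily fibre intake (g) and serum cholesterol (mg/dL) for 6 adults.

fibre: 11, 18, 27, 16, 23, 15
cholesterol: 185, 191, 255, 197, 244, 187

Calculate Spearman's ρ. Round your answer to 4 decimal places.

0.9429

Rank fibre: 1, 4, 6, 3, 5, 2
Rank cholesterol: 1, 3, 6, 4, 5, 2
d = rank(fibre) − rank(cholesterol): 0, 1, 0, -1, 0, 0; Σd² = 2
ρ = 1 − 6Σd² / [n(n²−1)] = 1 − 6×2 / (6×35) = 1 − 12/210 ≈ 0.9429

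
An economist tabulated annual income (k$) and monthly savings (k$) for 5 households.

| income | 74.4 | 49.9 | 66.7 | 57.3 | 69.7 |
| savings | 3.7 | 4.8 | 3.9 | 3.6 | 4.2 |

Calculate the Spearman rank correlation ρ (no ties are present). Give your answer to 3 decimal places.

-0.300

Rank income: 5, 1, 3, 2, 4
Rank savings: 2, 5, 3, 1, 4
d = rank(income) − rank(savings): 3, -4, 0, 1, 0; Σd² = 26
ρ = 1 − 6Σd² / [n(n²−1)] = 1 − 6×26 / (5×24) = 1 − 156/120 ≈ -0.300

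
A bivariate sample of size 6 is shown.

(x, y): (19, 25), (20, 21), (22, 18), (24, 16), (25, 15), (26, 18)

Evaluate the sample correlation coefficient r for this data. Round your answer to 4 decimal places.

n = 6, Σx = 136, Σy = 113, Σx² = 3122, Σy² = 2195, Σxy = 2518
nΣxy − ΣxΣy = 15108 − 15368 = -260
nΣx² − (Σx)² = 18732 − 18496 = 236; nΣy² − (Σy)² = 13170 − 12769 = 401
r = -260 / √(236 × 401) = -260 / 307.6296 ≈ -0.8452

-0.8452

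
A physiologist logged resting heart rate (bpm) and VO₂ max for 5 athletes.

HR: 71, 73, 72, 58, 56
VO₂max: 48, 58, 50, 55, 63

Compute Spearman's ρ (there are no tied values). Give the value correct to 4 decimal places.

Rank HR: 3, 5, 4, 2, 1
Rank VO₂max: 1, 4, 2, 3, 5
d = rank(HR) − rank(VO₂max): 2, 1, 2, -1, -4; Σd² = 26
ρ = 1 − 6Σd² / [n(n²−1)] = 1 − 6×26 / (5×24) = 1 − 156/120 ≈ -0.3000

-0.3000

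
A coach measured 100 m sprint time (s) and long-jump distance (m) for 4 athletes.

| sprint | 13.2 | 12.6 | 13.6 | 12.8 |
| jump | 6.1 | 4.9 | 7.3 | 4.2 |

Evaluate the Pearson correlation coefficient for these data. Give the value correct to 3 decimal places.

0.923

n = 4, Σx = 52.2, Σy = 22.5, Σx² = 681.8, Σy² = 132.15, Σxy = 295.3
nΣxy − ΣxΣy = 1181.2 − 1174.5 = 6.7
nΣx² − (Σx)² = 2727.2 − 2724.84 = 2.36; nΣy² − (Σy)² = 528.6 − 506.25 = 22.35
r = 6.7 / √(2.36 × 22.35) = 6.7 / 7.2626 ≈ 0.923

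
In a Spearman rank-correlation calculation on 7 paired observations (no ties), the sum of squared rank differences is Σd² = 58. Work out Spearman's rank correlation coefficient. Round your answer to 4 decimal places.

-0.0357

ρ = 1 − 6Σd² / [n(n²−1)] = 1 − 6×58 / (7×48)
  = 1 − 348/336 = 1 − 1.03571 ≈ -0.0357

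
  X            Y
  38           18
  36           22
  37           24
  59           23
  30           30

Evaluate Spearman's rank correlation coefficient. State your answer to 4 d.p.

-0.5000

Rank X: 4, 2, 3, 5, 1
Rank Y: 1, 2, 4, 3, 5
d = rank(X) − rank(Y): 3, 0, -1, 2, -4; Σd² = 30
ρ = 1 − 6Σd² / [n(n²−1)] = 1 − 6×30 / (5×24) = 1 − 180/120 ≈ -0.5000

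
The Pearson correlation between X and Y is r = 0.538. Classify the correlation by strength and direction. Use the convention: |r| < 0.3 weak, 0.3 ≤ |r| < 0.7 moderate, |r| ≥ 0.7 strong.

r = 0.538 > 0 so the relationship is positive.
|r| = 0.538, which falls in the moderate range.

moderate positive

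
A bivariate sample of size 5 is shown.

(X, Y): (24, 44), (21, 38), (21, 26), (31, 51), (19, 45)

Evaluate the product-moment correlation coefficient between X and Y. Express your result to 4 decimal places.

n = 5, ΣX = 116, ΣY = 204, ΣX² = 2780, ΣY² = 8682, ΣXY = 4836
nΣXY − ΣXΣY = 24180 − 23664 = 516
nΣX² − (ΣX)² = 13900 − 13456 = 444; nΣY² − (ΣY)² = 43410 − 41616 = 1794
r = 516 / √(444 × 1794) = 516 / 892.4887 ≈ 0.5782

0.5782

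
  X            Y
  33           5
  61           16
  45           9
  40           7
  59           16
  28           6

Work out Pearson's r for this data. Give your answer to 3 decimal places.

0.966

n = 6, ΣX = 266, ΣY = 59, ΣX² = 12700, ΣY² = 703, ΣXY = 2938
nΣXY − ΣXΣY = 17628 − 15694 = 1934
nΣX² − (ΣX)² = 76200 − 70756 = 5444; nΣY² − (ΣY)² = 4218 − 3481 = 737
r = 1934 / √(5444 × 737) = 1934 / 2003.0547 ≈ 0.966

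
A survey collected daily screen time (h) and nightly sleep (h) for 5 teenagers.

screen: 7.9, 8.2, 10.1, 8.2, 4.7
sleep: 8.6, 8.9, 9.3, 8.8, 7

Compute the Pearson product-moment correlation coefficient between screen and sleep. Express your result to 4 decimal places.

n = 5, Σx = 39.1, Σy = 42.6, Σx² = 320.99, Σy² = 366.1, Σxy = 339.91
nΣxy − ΣxΣy = 1699.55 − 1665.66 = 33.89
nΣx² − (Σx)² = 1604.95 − 1528.81 = 76.14; nΣy² − (Σy)² = 1830.5 − 1814.76 = 15.74
r = 33.89 / √(76.14 × 15.74) = 33.89 / 34.6185 ≈ 0.9790

0.9790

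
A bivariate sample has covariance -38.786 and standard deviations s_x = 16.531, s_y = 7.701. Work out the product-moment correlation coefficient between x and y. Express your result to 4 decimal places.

-0.3047

r = Cov(x,y) / (s_x · s_y) = -38.786 / (16.531 × 7.701)
  = -38.786 / 127.3052 ≈ -0.3047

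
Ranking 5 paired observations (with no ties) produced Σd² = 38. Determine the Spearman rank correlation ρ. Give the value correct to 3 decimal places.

ρ = 1 − 6Σd² / [n(n²−1)] = 1 − 6×38 / (5×24)
  = 1 − 228/120 = 1 − 1.9000 ≈ -0.900

-0.900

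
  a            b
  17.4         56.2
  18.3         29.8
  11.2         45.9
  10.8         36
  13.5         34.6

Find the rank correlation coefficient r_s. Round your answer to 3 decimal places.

-0.300

Rank a: 4, 5, 2, 1, 3
Rank b: 5, 1, 4, 3, 2
d = rank(a) − rank(b): -1, 4, -2, -2, 1; Σd² = 26
ρ = 1 − 6Σd² / [n(n²−1)] = 1 − 6×26 / (5×24) = 1 − 156/120 ≈ -0.300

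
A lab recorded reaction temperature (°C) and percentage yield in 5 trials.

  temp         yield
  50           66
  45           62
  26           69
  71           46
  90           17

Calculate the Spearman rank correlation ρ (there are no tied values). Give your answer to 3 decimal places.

-0.900

Rank temp: 3, 2, 1, 4, 5
Rank yield: 4, 3, 5, 2, 1
d = rank(temp) − rank(yield): -1, -1, -4, 2, 4; Σd² = 38
ρ = 1 − 6Σd² / [n(n²−1)] = 1 − 6×38 / (5×24) = 1 − 228/120 ≈ -0.900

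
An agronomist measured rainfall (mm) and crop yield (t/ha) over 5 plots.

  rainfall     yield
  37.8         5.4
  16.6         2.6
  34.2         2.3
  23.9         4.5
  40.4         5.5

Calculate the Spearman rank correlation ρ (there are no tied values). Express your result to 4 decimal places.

Rank rainfall: 4, 1, 3, 2, 5
Rank yield: 4, 2, 1, 3, 5
d = rank(rainfall) − rank(yield): 0, -1, 2, -1, 0; Σd² = 6
ρ = 1 − 6Σd² / [n(n²−1)] = 1 − 6×6 / (5×24) = 1 − 36/120 ≈ 0.7000

0.7000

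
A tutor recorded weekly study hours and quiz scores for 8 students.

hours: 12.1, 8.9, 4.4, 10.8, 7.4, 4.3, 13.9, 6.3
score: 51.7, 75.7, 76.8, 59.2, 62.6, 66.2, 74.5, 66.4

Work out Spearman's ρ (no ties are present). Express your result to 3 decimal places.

-0.310

Rank hours: 7, 5, 2, 6, 4, 1, 8, 3
Rank score: 1, 7, 8, 2, 3, 4, 6, 5
d = rank(hours) − rank(score): 6, -2, -6, 4, 1, -3, 2, -2; Σd² = 110
ρ = 1 − 6Σd² / [n(n²−1)] = 1 − 6×110 / (8×63) = 1 − 660/504 ≈ -0.310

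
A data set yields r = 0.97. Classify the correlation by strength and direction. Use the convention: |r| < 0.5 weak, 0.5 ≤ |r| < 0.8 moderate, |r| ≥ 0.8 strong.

r = 0.97 > 0 so the relationship is positive.
|r| = 0.97, which falls in the strong range.

strong positive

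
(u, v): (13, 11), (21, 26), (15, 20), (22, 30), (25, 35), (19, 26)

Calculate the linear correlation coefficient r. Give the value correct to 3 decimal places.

0.969

n = 6, Σu = 115, Σv = 148, Σu² = 2305, Σv² = 3998, Σuv = 3018
nΣuv − ΣuΣv = 18108 − 17020 = 1088
nΣu² − (Σu)² = 13830 − 13225 = 605; nΣv² − (Σv)² = 23988 − 21904 = 2084
r = 1088 / √(605 × 2084) = 1088 / 1122.8624 ≈ 0.969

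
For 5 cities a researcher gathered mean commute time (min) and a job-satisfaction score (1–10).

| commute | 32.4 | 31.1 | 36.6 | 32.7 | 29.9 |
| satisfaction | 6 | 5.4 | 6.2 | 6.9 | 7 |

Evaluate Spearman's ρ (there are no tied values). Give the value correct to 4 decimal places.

-0.1000

Rank commute: 3, 2, 5, 4, 1
Rank satisfaction: 2, 1, 3, 4, 5
d = rank(commute) − rank(satisfaction): 1, 1, 2, 0, -4; Σd² = 22
ρ = 1 − 6Σd² / [n(n²−1)] = 1 − 6×22 / (5×24) = 1 − 132/120 ≈ -0.1000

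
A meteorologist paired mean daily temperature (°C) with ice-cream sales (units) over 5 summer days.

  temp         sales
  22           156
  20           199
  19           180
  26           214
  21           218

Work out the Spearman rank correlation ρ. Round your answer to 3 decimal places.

Rank temp: 4, 2, 1, 5, 3
Rank sales: 1, 3, 2, 4, 5
d = rank(temp) − rank(sales): 3, -1, -1, 1, -2; Σd² = 16
ρ = 1 − 6Σd² / [n(n²−1)] = 1 − 6×16 / (5×24) = 1 − 96/120 ≈ 0.200

0.200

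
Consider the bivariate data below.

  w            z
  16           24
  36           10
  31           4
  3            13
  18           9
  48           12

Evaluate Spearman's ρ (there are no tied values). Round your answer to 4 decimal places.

-0.4286

Rank w: 2, 5, 4, 1, 3, 6
Rank z: 6, 3, 1, 5, 2, 4
d = rank(w) − rank(z): -4, 2, 3, -4, 1, 2; Σd² = 50
ρ = 1 − 6Σd² / [n(n²−1)] = 1 − 6×50 / (6×35) = 1 − 300/210 ≈ -0.4286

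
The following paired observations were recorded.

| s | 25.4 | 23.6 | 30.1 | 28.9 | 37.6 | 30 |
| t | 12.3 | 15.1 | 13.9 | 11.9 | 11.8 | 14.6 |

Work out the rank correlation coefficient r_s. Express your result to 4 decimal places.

-0.5429

Rank s: 2, 1, 5, 3, 6, 4
Rank t: 3, 6, 4, 2, 1, 5
d = rank(s) − rank(t): -1, -5, 1, 1, 5, -1; Σd² = 54
ρ = 1 − 6Σd² / [n(n²−1)] = 1 − 6×54 / (6×35) = 1 − 324/210 ≈ -0.5429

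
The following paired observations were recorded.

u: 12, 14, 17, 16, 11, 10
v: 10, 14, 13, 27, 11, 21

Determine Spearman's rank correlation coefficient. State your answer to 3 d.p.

0.143

Rank u: 3, 4, 6, 5, 2, 1
Rank v: 1, 4, 3, 6, 2, 5
d = rank(u) − rank(v): 2, 0, 3, -1, 0, -4; Σd² = 30
ρ = 1 − 6Σd² / [n(n²−1)] = 1 − 6×30 / (6×35) = 1 − 180/210 ≈ 0.143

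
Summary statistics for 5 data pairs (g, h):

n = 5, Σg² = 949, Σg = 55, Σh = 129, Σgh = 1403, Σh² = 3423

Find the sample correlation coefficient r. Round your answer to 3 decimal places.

-0.089

r = (nΣgh − ΣgΣh) / √[(nΣg² − (Σg)²)(nΣh² − (Σh)²)]
Numerator: 5×1403 − 55×129 = -80
Denominator: √[(4745 − 3025)(17115 − 16641)] = √[1720 × 474] = 902.9286
r = -80 / 902.9286 ≈ -0.089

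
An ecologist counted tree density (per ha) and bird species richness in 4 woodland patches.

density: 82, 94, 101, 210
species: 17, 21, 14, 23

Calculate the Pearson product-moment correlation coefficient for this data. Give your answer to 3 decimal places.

0.670

n = 4, Σx = 487, Σy = 75, Σx² = 69861, Σy² = 1455, Σxy = 9612
nΣxy − ΣxΣy = 38448 − 36525 = 1923
nΣx² − (Σx)² = 279444 − 237169 = 42275; nΣy² − (Σy)² = 5820 − 5625 = 195
r = 1923 / √(42275 × 195) = 1923 / 2871.1714 ≈ 0.670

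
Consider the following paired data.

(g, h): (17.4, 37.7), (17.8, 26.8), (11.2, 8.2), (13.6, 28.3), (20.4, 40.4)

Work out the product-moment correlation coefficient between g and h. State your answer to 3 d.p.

n = 5, Σg = 80.4, Σh = 141.4, Σg² = 1346.16, Σh² = 4639.82, Σgh = 2433.9
nΣgh − ΣgΣh = 12169.5 − 11368.56 = 800.94
nΣg² − (Σg)² = 6730.8 − 6464.16 = 266.64; nΣh² − (Σh)² = 23199.1 − 19993.96 = 3205.14
r = 800.94 / √(266.64 × 3205.14) = 800.94 / 924.4558 ≈ 0.866

0.866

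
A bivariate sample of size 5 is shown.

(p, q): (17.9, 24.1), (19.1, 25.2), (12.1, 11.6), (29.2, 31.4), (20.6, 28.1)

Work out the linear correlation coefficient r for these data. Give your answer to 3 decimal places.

n = 5, Σp = 98.9, Σq = 120.4, Σp² = 2108.63, Σq² = 3125.98, Σpq = 2548.81
nΣpq − ΣpΣq = 12744.05 − 11907.56 = 836.49
nΣp² − (Σp)² = 10543.15 − 9781.21 = 761.94; nΣq² − (Σq)² = 15629.9 − 14496.16 = 1133.74
r = 836.49 / √(761.94 × 1133.74) = 836.49 / 929.4309 ≈ 0.900

0.900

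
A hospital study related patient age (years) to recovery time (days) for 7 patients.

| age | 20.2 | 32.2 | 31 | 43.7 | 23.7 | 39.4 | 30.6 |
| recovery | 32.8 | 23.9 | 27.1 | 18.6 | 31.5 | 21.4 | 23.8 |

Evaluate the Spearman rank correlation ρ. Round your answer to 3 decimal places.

-0.893

Rank age: 1, 5, 4, 7, 2, 6, 3
Rank recovery: 7, 4, 5, 1, 6, 2, 3
d = rank(age) − rank(recovery): -6, 1, -1, 6, -4, 4, 0; Σd² = 106
ρ = 1 − 6Σd² / [n(n²−1)] = 1 − 6×106 / (7×48) = 1 − 636/336 ≈ -0.893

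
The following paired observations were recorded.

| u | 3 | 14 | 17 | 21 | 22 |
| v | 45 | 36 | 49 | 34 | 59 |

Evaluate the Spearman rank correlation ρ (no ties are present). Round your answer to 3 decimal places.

Rank u: 1, 2, 3, 4, 5
Rank v: 3, 2, 4, 1, 5
d = rank(u) − rank(v): -2, 0, -1, 3, 0; Σd² = 14
ρ = 1 − 6Σd² / [n(n²−1)] = 1 − 6×14 / (5×24) = 1 − 84/120 ≈ 0.300

0.300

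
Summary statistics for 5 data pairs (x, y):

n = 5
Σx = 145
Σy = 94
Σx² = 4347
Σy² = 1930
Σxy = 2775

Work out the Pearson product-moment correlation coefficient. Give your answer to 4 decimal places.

0.3223

r = (nΣxy − ΣxΣy) / √[(nΣx² − (Σx)²)(nΣy² − (Σy)²)]
Numerator: 5×2775 − 145×94 = 245
Denominator: √[(21735 − 21025)(9650 − 8836)] = √[710 × 814] = 760.2237
r = 245 / 760.2237 ≈ 0.3223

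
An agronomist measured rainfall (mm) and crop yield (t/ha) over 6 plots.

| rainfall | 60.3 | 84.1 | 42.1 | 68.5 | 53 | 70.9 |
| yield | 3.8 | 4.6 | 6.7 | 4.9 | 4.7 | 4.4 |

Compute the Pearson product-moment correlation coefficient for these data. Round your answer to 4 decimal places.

n = 6, Σx = 378.9, Σy = 29.1, Σx² = 25009.37, Σy² = 145.95, Σxy = 1794.78
nΣxy − ΣxΣy = 10768.68 − 11025.99 = -257.31
nΣx² − (Σx)² = 150056.22 − 143565.21 = 6491.01; nΣy² − (Σy)² = 875.7 − 846.81 = 28.89
r = -257.31 / √(6491.01 × 28.89) = -257.31 / 433.0419 ≈ -0.5942

-0.5942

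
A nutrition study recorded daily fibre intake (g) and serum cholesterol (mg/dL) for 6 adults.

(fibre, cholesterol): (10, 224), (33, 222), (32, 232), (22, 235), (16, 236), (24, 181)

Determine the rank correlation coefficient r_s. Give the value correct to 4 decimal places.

-0.4286

Rank fibre: 1, 6, 5, 3, 2, 4
Rank cholesterol: 3, 2, 4, 5, 6, 1
d = rank(fibre) − rank(cholesterol): -2, 4, 1, -2, -4, 3; Σd² = 50
ρ = 1 − 6Σd² / [n(n²−1)] = 1 − 6×50 / (6×35) = 1 − 300/210 ≈ -0.4286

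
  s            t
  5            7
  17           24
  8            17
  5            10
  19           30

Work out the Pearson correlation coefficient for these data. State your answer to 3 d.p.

n = 5, Σs = 54, Σt = 88, Σs² = 764, Σt² = 1914, Σst = 1199
nΣst − ΣsΣt = 5995 − 4752 = 1243
nΣs² − (Σs)² = 3820 − 2916 = 904; nΣt² − (Σt)² = 9570 − 7744 = 1826
r = 1243 / √(904 × 1826) = 1243 / 1284.7973 ≈ 0.967

0.967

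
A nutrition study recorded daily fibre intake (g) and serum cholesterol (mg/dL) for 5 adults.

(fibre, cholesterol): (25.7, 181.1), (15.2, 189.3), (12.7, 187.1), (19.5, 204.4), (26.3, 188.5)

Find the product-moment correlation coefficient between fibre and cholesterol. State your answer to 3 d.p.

-0.203

n = 5, Σx = 99.4, Σy = 950.4, Σx² = 2124.76, Σy² = 180949.72, Σxy = 18851.15
nΣxy − ΣxΣy = 94255.75 − 94469.76 = -214.01
nΣx² − (Σx)² = 10623.8 − 9880.36 = 743.44; nΣy² − (Σy)² = 904748.6 − 903260.16 = 1488.44
r = -214.01 / √(743.44 × 1488.44) = -214.01 / 1051.9343 ≈ -0.203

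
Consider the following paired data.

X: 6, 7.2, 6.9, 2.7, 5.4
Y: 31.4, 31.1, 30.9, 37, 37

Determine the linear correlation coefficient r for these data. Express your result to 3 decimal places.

-0.819

n = 5, ΣX = 28.2, ΣY = 167.4, ΣX² = 171.9, ΣY² = 5645.98, ΣXY = 925.23
nΣXY − ΣXΣY = 4626.15 − 4720.68 = -94.53
nΣX² − (ΣX)² = 859.5 − 795.24 = 64.26; nΣY² − (ΣY)² = 28229.9 − 28022.76 = 207.14
r = -94.53 / √(64.26 × 207.14) = -94.53 / 115.3725 ≈ -0.819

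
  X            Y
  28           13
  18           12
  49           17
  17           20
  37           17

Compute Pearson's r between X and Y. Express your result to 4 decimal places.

n = 5, ΣX = 149, ΣY = 79, ΣX² = 5167, ΣY² = 1291, ΣXY = 2382
nΣXY − ΣXΣY = 11910 − 11771 = 139
nΣX² − (ΣX)² = 25835 − 22201 = 3634; nΣY² − (ΣY)² = 6455 − 6241 = 214
r = 139 / √(3634 × 214) = 139 / 881.8594 ≈ 0.1576

0.1576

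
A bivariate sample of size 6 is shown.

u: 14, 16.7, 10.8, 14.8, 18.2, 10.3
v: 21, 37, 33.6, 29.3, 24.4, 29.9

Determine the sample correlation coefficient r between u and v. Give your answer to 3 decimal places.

-0.171

n = 6, Σu = 84.8, Σv = 175.2, Σu² = 1247.9, Σv² = 5286.82, Σuv = 2460.47
nΣuv − ΣuΣv = 14762.82 − 14856.96 = -94.14
nΣu² − (Σu)² = 7487.4 − 7191.04 = 296.36; nΣv² − (Σv)² = 31720.92 − 30695.04 = 1025.88
r = -94.14 / √(296.36 × 1025.88) = -94.14 / 551.3890 ≈ -0.171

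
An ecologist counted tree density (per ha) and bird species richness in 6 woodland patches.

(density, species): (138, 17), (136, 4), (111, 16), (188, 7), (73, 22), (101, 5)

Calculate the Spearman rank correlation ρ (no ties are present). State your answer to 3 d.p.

Rank density: 5, 4, 3, 6, 1, 2
Rank species: 5, 1, 4, 3, 6, 2
d = rank(density) − rank(species): 0, 3, -1, 3, -5, 0; Σd² = 44
ρ = 1 − 6Σd² / [n(n²−1)] = 1 − 6×44 / (6×35) = 1 − 264/210 ≈ -0.257

-0.257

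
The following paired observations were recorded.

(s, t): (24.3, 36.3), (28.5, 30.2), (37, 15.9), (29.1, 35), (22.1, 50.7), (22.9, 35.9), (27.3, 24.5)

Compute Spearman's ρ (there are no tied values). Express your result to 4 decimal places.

Rank s: 3, 5, 7, 6, 1, 2, 4
Rank t: 6, 3, 1, 4, 7, 5, 2
d = rank(s) − rank(t): -3, 2, 6, 2, -6, -3, 2; Σd² = 102
ρ = 1 − 6Σd² / [n(n²−1)] = 1 − 6×102 / (7×48) = 1 − 612/336 ≈ -0.8214

-0.8214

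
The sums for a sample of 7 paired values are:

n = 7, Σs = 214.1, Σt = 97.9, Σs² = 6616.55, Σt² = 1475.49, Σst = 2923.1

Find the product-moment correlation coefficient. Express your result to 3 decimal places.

-0.837

r = (nΣst − ΣsΣt) / √[(nΣs² − (Σs)²)(nΣt² − (Σt)²)]
Numerator: 7×2923.1 − 214.1×97.9 = -498.69
Denominator: √[(46315.85 − 45838.81)(10328.43 − 9584.41)] = √[477.04 × 744.02] = 595.7578
r = -498.69 / 595.7578 ≈ -0.837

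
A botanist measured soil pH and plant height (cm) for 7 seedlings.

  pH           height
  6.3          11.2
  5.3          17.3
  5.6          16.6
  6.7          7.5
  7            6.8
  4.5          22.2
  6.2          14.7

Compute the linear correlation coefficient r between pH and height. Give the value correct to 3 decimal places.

n = 7, Σx = 41.6, Σy = 96.3, Σx² = 251.72, Σy² = 1511.71, Σxy = 544.1
nΣxy − ΣxΣy = 3808.7 − 4006.08 = -197.38
nΣx² − (Σx)² = 1762.04 − 1730.56 = 31.48; nΣy² − (Σy)² = 10581.97 − 9273.69 = 1308.28
r = -197.38 / √(31.48 × 1308.28) = -197.38 / 202.9400 ≈ -0.973

-0.973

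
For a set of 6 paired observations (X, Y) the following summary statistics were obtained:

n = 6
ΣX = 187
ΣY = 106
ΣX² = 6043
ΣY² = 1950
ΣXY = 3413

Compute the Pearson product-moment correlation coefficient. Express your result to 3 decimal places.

r = (nΣXY − ΣXΣY) / √[(nΣX² − (ΣX)²)(nΣY² − (ΣY)²)]
Numerator: 6×3413 − 187×106 = 656
Denominator: √[(36258 − 34969)(11700 − 11236)] = √[1289 × 464] = 773.3667
r = 656 / 773.3667 ≈ 0.848

0.848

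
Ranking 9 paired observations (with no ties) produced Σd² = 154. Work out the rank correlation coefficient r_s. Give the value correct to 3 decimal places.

ρ = 1 − 6Σd² / [n(n²−1)] = 1 − 6×154 / (9×80)
  = 1 − 924/720 = 1 − 1.2833 ≈ -0.283

-0.283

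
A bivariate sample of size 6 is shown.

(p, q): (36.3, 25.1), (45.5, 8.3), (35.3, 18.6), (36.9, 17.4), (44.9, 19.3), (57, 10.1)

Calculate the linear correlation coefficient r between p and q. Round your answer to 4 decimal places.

-0.7080

n = 6, Σp = 255.9, Σq = 98.8, Σp² = 11260.65, Σq² = 1822.12, Σpq = 4029.69
nΣpq − ΣpΣq = 24178.14 − 25282.92 = -1104.78
nΣp² − (Σp)² = 67563.9 − 65484.81 = 2079.09; nΣq² − (Σq)² = 10932.72 − 9761.44 = 1171.28
r = -1104.78 / √(2079.09 × 1171.28) = -1104.78 / 1560.5116 ≈ -0.7080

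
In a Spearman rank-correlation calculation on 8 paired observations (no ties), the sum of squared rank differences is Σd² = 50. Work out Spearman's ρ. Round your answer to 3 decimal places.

ρ = 1 − 6Σd² / [n(n²−1)] = 1 − 6×50 / (8×63)
  = 1 − 300/504 = 1 − 0.5952 ≈ 0.405

0.405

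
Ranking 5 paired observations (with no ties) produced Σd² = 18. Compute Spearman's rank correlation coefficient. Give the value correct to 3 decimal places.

0.100

ρ = 1 − 6Σd² / [n(n²−1)] = 1 − 6×18 / (5×24)
  = 1 − 108/120 = 1 − 0.9000 ≈ 0.100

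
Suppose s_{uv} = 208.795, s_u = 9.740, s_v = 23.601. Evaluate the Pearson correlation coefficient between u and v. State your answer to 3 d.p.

r = Cov(u,v) / (s_u · s_v) = 208.795 / (9.740 × 23.601)
  = 208.795 / 229.8737 ≈ 0.908

0.908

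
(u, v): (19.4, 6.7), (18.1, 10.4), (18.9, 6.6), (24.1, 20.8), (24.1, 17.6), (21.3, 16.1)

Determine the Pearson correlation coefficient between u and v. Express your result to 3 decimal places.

n = 6, Σu = 125.9, Σv = 78.2, Σu² = 2676.49, Σv² = 1198.22, Σuv = 1711.33
nΣuv − ΣuΣv = 10267.98 − 9845.38 = 422.6
nΣu² − (Σu)² = 16058.94 − 15850.81 = 208.13; nΣv² − (Σv)² = 7189.32 − 6115.24 = 1074.08
r = 422.6 / √(208.13 × 1074.08) = 422.6 / 472.8089 ≈ 0.894

0.894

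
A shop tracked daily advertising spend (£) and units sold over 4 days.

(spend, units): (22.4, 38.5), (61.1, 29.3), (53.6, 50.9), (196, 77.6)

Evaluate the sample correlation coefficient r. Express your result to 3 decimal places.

0.876

n = 4, Σx = 333.1, Σy = 196.3, Σx² = 45523.93, Σy² = 10953.31, Σxy = 20590.47
nΣxy − ΣxΣy = 82361.88 − 65387.53 = 16974.35
nΣx² − (Σx)² = 182095.72 − 110955.61 = 71140.11; nΣy² − (Σy)² = 43813.24 − 38533.69 = 5279.55
r = 16974.35 / √(71140.11 × 5279.55) = 16974.35 / 19380.0869 ≈ 0.876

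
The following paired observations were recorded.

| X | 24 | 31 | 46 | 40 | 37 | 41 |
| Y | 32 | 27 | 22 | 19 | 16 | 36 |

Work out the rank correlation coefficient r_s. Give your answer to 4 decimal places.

-0.0857

Rank X: 1, 2, 6, 4, 3, 5
Rank Y: 5, 4, 3, 2, 1, 6
d = rank(X) − rank(Y): -4, -2, 3, 2, 2, -1; Σd² = 38
ρ = 1 − 6Σd² / [n(n²−1)] = 1 − 6×38 / (6×35) = 1 − 228/210 ≈ -0.0857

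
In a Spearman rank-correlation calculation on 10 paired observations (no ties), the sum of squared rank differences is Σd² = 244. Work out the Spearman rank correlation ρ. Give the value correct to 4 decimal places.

-0.4788

ρ = 1 − 6Σd² / [n(n²−1)] = 1 − 6×244 / (10×99)
  = 1 − 1464/990 = 1 − 1.47879 ≈ -0.4788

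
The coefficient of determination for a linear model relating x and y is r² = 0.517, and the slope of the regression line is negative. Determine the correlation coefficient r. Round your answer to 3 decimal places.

-0.719

|r| = √0.517 = 0.719
The association is negative, so r = −0.719.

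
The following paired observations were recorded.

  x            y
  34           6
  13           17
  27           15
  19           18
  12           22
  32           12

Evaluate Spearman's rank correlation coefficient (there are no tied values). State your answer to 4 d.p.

-0.9429

Rank x: 6, 2, 4, 3, 1, 5
Rank y: 1, 4, 3, 5, 6, 2
d = rank(x) − rank(y): 5, -2, 1, -2, -5, 3; Σd² = 68
ρ = 1 − 6Σd² / [n(n²−1)] = 1 − 6×68 / (6×35) = 1 − 408/210 ≈ -0.9429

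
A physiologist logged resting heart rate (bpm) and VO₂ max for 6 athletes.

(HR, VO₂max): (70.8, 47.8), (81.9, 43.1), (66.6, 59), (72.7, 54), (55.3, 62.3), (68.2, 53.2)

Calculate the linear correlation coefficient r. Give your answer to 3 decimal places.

n = 6, Σx = 415.5, Σy = 319.4, Σx² = 29150.43, Σy² = 17250.98, Σxy = 21842.76
nΣxy − ΣxΣy = 131056.56 − 132710.7 = -1654.14
nΣx² − (Σx)² = 174902.58 − 172640.25 = 2262.33; nΣy² − (Σy)² = 103505.88 − 102016.36 = 1489.52
r = -1654.14 / √(2262.33 × 1489.52) = -1654.14 / 1835.6976 ≈ -0.901

-0.901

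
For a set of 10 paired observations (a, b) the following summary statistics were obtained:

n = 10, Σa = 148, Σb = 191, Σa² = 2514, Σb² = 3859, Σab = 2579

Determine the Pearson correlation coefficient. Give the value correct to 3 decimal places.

r = (nΣab − ΣaΣb) / √[(nΣa² − (Σa)²)(nΣb² − (Σb)²)]
Numerator: 10×2579 − 148×191 = -2478
Denominator: √[(25140 − 21904)(38590 − 36481)] = √[3236 × 2109] = 2612.4173
r = -2478 / 2612.4173 ≈ -0.949

-0.949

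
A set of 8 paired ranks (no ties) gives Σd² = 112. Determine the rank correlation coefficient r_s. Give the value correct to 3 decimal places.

ρ = 1 − 6Σd² / [n(n²−1)] = 1 − 6×112 / (8×63)
  = 1 − 672/504 = 1 − 1.3333 ≈ -0.333

-0.333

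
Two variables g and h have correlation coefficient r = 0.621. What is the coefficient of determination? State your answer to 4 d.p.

0.3856

r² = (0.621)² = 0.3856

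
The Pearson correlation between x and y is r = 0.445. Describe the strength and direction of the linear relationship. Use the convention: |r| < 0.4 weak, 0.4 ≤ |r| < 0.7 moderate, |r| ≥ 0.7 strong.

moderate positive

r = 0.445 > 0 so the relationship is positive.
|r| = 0.445, which falls in the moderate range.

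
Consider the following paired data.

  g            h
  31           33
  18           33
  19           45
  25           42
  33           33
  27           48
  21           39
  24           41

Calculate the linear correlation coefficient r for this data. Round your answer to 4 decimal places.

n = 8, Σg = 198, Σh = 314, Σg² = 5106, Σh² = 12562, Σgh = 7710
nΣgh − ΣgΣh = 61680 − 62172 = -492
nΣg² − (Σg)² = 40848 − 39204 = 1644; nΣh² − (Σh)² = 100496 − 98596 = 1900
r = -492 / √(1644 × 1900) = -492 / 1767.3709 ≈ -0.2784

-0.2784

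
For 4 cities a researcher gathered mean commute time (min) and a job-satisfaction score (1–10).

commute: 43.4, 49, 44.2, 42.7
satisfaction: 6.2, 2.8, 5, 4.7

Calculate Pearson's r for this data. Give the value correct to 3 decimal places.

-0.852

n = 4, Σx = 179.3, Σy = 18.7, Σx² = 8061.49, Σy² = 93.37, Σxy = 827.97
nΣxy − ΣxΣy = 3311.88 − 3352.91 = -41.03
nΣx² − (Σx)² = 32245.96 − 32148.49 = 97.47; nΣy² − (Σy)² = 373.48 − 349.69 = 23.79
r = -41.03 / √(97.47 × 23.79) = -41.03 / 48.1540 ≈ -0.852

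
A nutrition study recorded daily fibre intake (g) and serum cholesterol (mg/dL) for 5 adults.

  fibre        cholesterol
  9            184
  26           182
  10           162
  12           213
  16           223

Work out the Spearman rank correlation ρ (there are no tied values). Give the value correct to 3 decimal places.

0.200

Rank fibre: 1, 5, 2, 3, 4
Rank cholesterol: 3, 2, 1, 4, 5
d = rank(fibre) − rank(cholesterol): -2, 3, 1, -1, -1; Σd² = 16
ρ = 1 − 6Σd² / [n(n²−1)] = 1 − 6×16 / (5×24) = 1 − 96/120 ≈ 0.200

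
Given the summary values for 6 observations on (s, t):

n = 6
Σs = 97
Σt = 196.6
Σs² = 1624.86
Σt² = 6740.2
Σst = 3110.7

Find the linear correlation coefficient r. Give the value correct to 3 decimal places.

r = (nΣst − ΣsΣt) / √[(nΣs² − (Σs)²)(nΣt² − (Σt)²)]
Numerator: 6×3110.7 − 97×196.6 = -406
Denominator: √[(9749.16 − 9409)(40441.2 − 38651.56)] = √[340.16 × 1789.64] = 780.2333
r = -406 / 780.2333 ≈ -0.520

-0.520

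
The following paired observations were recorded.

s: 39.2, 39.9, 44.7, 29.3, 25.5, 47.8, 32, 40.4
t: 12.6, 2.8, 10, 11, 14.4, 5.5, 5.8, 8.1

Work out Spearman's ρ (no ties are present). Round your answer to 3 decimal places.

-0.595

Rank s: 4, 5, 7, 2, 1, 8, 3, 6
Rank t: 7, 1, 5, 6, 8, 2, 3, 4
d = rank(s) − rank(t): -3, 4, 2, -4, -7, 6, 0, 2; Σd² = 134
ρ = 1 − 6Σd² / [n(n²−1)] = 1 − 6×134 / (8×63) = 1 − 804/504 ≈ -0.595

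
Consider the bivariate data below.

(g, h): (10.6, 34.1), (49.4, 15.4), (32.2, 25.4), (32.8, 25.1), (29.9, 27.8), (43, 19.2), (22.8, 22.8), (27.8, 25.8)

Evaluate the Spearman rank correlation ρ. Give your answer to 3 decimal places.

-0.738

Rank g: 1, 8, 5, 6, 4, 7, 2, 3
Rank h: 8, 1, 5, 4, 7, 2, 3, 6
d = rank(g) − rank(h): -7, 7, 0, 2, -3, 5, -1, -3; Σd² = 146
ρ = 1 − 6Σd² / [n(n²−1)] = 1 − 6×146 / (8×63) = 1 − 876/504 ≈ -0.738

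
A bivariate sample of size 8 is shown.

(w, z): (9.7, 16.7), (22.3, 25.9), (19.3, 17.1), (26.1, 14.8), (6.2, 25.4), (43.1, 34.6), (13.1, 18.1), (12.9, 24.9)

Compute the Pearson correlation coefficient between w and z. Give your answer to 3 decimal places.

n = 8, Σw = 152.7, Σz = 177.5, Σw² = 3879.15, Σz² = 4251.09, Σwz = 3662.93
nΣwz − ΣwΣz = 29303.44 − 27104.25 = 2199.19
nΣw² − (Σw)² = 31033.2 − 23317.29 = 7715.91; nΣz² − (Σz)² = 34008.72 − 31506.25 = 2502.47
r = 2199.19 / √(7715.91 × 2502.47) = 2199.19 / 4394.1818 ≈ 0.500

0.500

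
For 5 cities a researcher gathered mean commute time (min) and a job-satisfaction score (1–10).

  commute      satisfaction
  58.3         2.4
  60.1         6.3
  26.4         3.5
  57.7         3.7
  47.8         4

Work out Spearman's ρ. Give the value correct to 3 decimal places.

Rank commute: 4, 5, 1, 3, 2
Rank satisfaction: 1, 5, 2, 3, 4
d = rank(commute) − rank(satisfaction): 3, 0, -1, 0, -2; Σd² = 14
ρ = 1 − 6Σd² / [n(n²−1)] = 1 − 6×14 / (5×24) = 1 − 84/120 ≈ 0.300

0.300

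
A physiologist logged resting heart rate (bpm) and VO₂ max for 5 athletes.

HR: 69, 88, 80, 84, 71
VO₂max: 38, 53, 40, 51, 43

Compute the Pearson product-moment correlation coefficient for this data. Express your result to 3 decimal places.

n = 5, Σx = 392, Σy = 225, Σx² = 31002, Σy² = 10303, Σxy = 17823
nΣxy − ΣxΣy = 89115 − 88200 = 915
nΣx² − (Σx)² = 155010 − 153664 = 1346; nΣy² − (Σy)² = 51515 − 50625 = 890
r = 915 / √(1346 × 890) = 915 / 1094.5045 ≈ 0.836

0.836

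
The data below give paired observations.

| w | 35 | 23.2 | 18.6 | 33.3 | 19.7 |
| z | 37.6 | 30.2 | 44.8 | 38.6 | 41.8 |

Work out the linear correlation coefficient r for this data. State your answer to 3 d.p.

-0.305

n = 5, Σw = 129.8, Σz = 193, Σw² = 3606.18, Σz² = 7570.04, Σwz = 4958.76
nΣwz − ΣwΣz = 24793.8 − 25051.4 = -257.6
nΣw² − (Σw)² = 18030.9 − 16848.04 = 1182.86; nΣz² − (Σz)² = 37850.2 − 37249 = 601.2
r = -257.6 / √(1182.86 × 601.2) = -257.6 / 843.2885 ≈ -0.305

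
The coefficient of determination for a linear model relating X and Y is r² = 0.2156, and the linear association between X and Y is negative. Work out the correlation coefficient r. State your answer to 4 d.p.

|r| = √0.2156 = 0.4643
The association is negative, so r = −0.4643.

-0.4643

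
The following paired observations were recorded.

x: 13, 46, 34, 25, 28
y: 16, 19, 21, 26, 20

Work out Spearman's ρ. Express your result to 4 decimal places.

0.1000

Rank x: 1, 5, 4, 2, 3
Rank y: 1, 2, 4, 5, 3
d = rank(x) − rank(y): 0, 3, 0, -3, 0; Σd² = 18
ρ = 1 − 6Σd² / [n(n²−1)] = 1 − 6×18 / (5×24) = 1 − 108/120 ≈ 0.1000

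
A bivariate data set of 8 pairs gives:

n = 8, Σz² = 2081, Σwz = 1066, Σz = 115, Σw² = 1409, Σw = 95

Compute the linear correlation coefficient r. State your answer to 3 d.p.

-0.864

r = (nΣwz − ΣwΣz) / √[(nΣw² − (Σw)²)(nΣz² − (Σz)²)]
Numerator: 8×1066 − 95×115 = -2397
Denominator: √[(11272 − 9025)(16648 − 13225)] = √[2247 × 3423] = 2773.3519
r = -2397 / 2773.3519 ≈ -0.864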